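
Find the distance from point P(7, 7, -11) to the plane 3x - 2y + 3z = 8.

distance = |a·x₀ + b·y₀ + c·z₀ - d| / √(a² + b² + c²)
  = |3·7 + (-2)·7 + 3·(-11) - 8| / √(3² + (-2)² + 3²)
  = |21 - 14 - 33 - 8| / √(9 + 4 + 9)
  = |-34| / √22
  = 34 / 4.69
  ≈ 7.249

7.249


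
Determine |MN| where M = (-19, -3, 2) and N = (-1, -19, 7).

d = √[(x₂-x₁)² + (y₂-y₁)² + (z₂-z₁)²]
  = √[18² + (-16)² + 5²]
  = √[324 + 256 + 25]
  = √605
  ≈ 24.6

24.6


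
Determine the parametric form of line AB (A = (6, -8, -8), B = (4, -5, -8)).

Direction vector d = B - A = (4 - 6, -5 + 8, -8 + 8) = (-2, 3, 0)
Parametric form r = A + t·d:
x = 6 - 2t, y = -8 + 3t, z = -8

x = 6 - 2t, y = -8 + 3t, z = -8


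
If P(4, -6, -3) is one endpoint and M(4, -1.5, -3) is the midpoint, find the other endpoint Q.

Q = 2M - P
  = (2·4 - 4, 2·(-1.5) - (-6), 2·(-3) - (-3))
  = (8 - 4, -3 + 6, -6 + 3)
  = (4, 3, -3)

(4, 3, -3)


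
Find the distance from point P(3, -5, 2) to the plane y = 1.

distance = |a·x₀ + b·y₀ + c·z₀ - d| / √(a² + b² + c²)
  = |0·3 + 1·(-5) + 0·2 - 1| / √(0² + 1² + 0²)
  = |0 - 5 + 0 - 1| / √(0 + 1 + 0)
  = |-6| / √1
  = 6 / 1
  ≈ 6

6


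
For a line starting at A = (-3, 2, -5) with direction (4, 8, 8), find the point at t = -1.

P(t) = A + t·d
  = (-3 + 4·(-1), 2 + 8·(-1), -5 + 8·(-1))
  = (-3 - 4, 2 - 8, -5 - 8)
  = (-7, -6, -13)

(-7, -6, -13)


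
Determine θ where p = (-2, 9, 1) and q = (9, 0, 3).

p·q = (-2)·9 + 9·0 + 1·3 = -18 + 0 + 3 = -15
|p| = √((-2)² + 9² + 1²) = √86 ≈ 9.274
|q| = √(9² + 0² + 3²) = √90 ≈ 9.487
cos θ = (p·q)/(|p||q|) = -15/(9.274·9.487) ≈ -0.1705
θ = arccos(-0.1705) ≈ 99.82°

99.82°


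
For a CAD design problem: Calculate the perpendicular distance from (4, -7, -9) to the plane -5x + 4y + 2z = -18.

distance = |a·x₀ + b·y₀ + c·z₀ - d| / √(a² + b² + c²)
  = |(-5)·4 + 4·(-7) + 2·(-9) - (-18)| / √((-5)² + 4² + 2²)
  = |-20 - 28 - 18 + 18| / √(25 + 16 + 4)
  = |-48| / √45
  = 48 / 6.708
  ≈ 7.155

7.155


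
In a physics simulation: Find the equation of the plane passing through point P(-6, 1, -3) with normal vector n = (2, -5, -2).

The plane through P with normal n = (a, b, c) satisfies n·(r - P) = 0,
i.e. ax + by + cz = a·x₀ + b·y₀ + c·z₀.
d = 2·(-6) + (-5)·1 + (-2)·(-3)
  = -12 - 5 + 6
  = -11
Equation: 2x - 5y - 2z = -11

2x - 5y - 2z = -11


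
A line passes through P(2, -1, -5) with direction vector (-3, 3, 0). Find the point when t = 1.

P(t) = P + t·d
  = (2 + (-3)·1, -1 + 3·1, -5 + 0·1)
  = (2 - 3, -1 + 3, -5 + 0)
  = (-1, 2, -5)

(-1, 2, -5)


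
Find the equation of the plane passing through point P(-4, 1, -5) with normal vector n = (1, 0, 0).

The plane through P with normal n = (a, b, c) satisfies n·(r - P) = 0,
i.e. ax + by + cz = a·x₀ + b·y₀ + c·z₀.
d = 1·(-4) + 0·1 + 0·(-5)
  = -4 + 0 + 0
  = -4
Equation: x = -4

x = -4


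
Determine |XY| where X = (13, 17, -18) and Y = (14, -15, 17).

d = √[(x₂-x₁)² + (y₂-y₁)² + (z₂-z₁)²]
  = √[1² + (-32)² + 35²]
  = √[1 + 1024 + 1225]
  = √2250
  ≈ 47.43

47.43


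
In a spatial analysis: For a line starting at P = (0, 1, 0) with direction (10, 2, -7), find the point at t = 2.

P(t) = P + t·d
  = (0 + 10·2, 1 + 2·2, 0 + (-7)·2)
  = (0 + 20, 1 + 4, 0 - 14)
  = (20, 5, -14)

(20, 5, -14)


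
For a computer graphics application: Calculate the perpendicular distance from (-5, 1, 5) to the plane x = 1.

distance = |a·x₀ + b·y₀ + c·z₀ - d| / √(a² + b² + c²)
  = |1·(-5) + 0·1 + 0·5 - 1| / √(1² + 0² + 0²)
  = |-5 + 0 + 0 - 1| / √(1 + 0 + 0)
  = |-6| / √1
  = 6 / 1
  ≈ 6

6


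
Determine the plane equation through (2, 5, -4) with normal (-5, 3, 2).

The plane through P with normal n = (a, b, c) satisfies n·(r - P) = 0,
i.e. ax + by + cz = a·x₀ + b·y₀ + c·z₀.
d = (-5)·2 + 3·5 + 2·(-4)
  = -10 + 15 - 8
  = -3
Equation: -5x + 3y + 2z = -3

-5x + 3y + 2z = -3


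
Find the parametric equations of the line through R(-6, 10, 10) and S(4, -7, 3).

Direction vector d = S - R = (4 + 6, -7 - 10, 3 - 10) = (10, -17, -7)
Parametric form r = R + t·d:
x = -6 + 10t, y = 10 - 17t, z = 10 - 7t

x = -6 + 10t, y = 10 - 17t, z = 10 - 7t


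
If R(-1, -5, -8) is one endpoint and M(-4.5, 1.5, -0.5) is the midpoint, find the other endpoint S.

S = 2M - R
  = (2·(-4.5) - (-1), 2·1.5 - (-5), 2·(-0.5) - (-8))
  = (-9 + 1, 3 + 5, -1 + 8)
  = (-8, 8, 7)

(-8, 8, 7)


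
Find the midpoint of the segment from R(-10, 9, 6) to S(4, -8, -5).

M = ((x₁+x₂)/2, (y₁+y₂)/2, (z₁+z₂)/2)
  = ((-10 + 4)/2, (9 - 8)/2, (6 - 5)/2)
  = (-6/2, 1/2, 1/2)
  = (-3, 0.5, 0.5)

(-3, 0.5, 0.5)


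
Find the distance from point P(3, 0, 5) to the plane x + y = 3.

distance = |a·x₀ + b·y₀ + c·z₀ - d| / √(a² + b² + c²)
  = |1·3 + 1·0 + 0·5 - 3| / √(1² + 1² + 0²)
  = |3 + 0 + 0 - 3| / √(1 + 1 + 0)
  = |0| / √2
  = 0 / 1.414
  ≈ 0

0


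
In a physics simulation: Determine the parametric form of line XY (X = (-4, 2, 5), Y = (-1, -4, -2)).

Direction vector d = Y - X = (-1 + 4, -4 - 2, -2 - 5) = (3, -6, -7)
Parametric form r = X + t·d:
x = -4 + 3t, y = 2 - 6t, z = 5 - 7t

x = -4 + 3t, y = 2 - 6t, z = 5 - 7t


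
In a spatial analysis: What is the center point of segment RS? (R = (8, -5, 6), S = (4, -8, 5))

M = ((x₁+x₂)/2, (y₁+y₂)/2, (z₁+z₂)/2)
  = ((8 + 4)/2, (-5 - 8)/2, (6 + 5)/2)
  = (12/2, -13/2, 11/2)
  = (6, -6.5, 5.5)

(6, -6.5, 5.5)


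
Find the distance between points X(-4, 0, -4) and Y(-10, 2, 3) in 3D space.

d = √[(x₂-x₁)² + (y₂-y₁)² + (z₂-z₁)²]
  = √[(-6)² + 2² + 7²]
  = √[36 + 4 + 49]
  = √89
  ≈ 9.434

9.434


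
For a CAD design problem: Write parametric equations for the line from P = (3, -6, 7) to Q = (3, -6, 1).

Direction vector d = Q - P = (3 - 3, -6 + 6, 1 - 7) = (0, 0, -6)
Parametric form r = P + t·d:
x = 3, y = -6, z = 7 - 6t

x = 3, y = -6, z = 7 - 6t


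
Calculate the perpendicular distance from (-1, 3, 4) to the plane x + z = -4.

distance = |a·x₀ + b·y₀ + c·z₀ - d| / √(a² + b² + c²)
  = |1·(-1) + 0·3 + 1·4 - (-4)| / √(1² + 0² + 1²)
  = |-1 + 0 + 4 + 4| / √(1 + 0 + 1)
  = |7| / √2
  = 7 / 1.414
  ≈ 4.95

4.95


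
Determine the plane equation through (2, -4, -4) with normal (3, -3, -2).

The plane through P with normal n = (a, b, c) satisfies n·(r - P) = 0,
i.e. ax + by + cz = a·x₀ + b·y₀ + c·z₀.
d = 3·2 + (-3)·(-4) + (-2)·(-4)
  = 6 + 12 + 8
  = 26
Equation: 3x - 3y - 2z = 26

3x - 3y - 2z = 26


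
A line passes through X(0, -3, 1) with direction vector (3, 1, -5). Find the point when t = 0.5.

P(t) = X + t·d
  = (0 + 3·0.5, -3 + 1·0.5, 1 + (-5)·0.5)
  = (0 + 1.5, -3 + 0.5, 1 - 2.5)
  = (1.5, -2.5, -1.5)

(1.5, -2.5, -1.5)


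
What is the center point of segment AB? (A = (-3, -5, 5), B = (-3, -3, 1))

M = ((x₁+x₂)/2, (y₁+y₂)/2, (z₁+z₂)/2)
  = ((-3 - 3)/2, (-5 - 3)/2, (5 + 1)/2)
  = (-6/2, -8/2, 6/2)
  = (-3, -4, 3)

(-3, -4, 3)


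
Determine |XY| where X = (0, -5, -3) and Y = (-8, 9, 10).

d = √[(x₂-x₁)² + (y₂-y₁)² + (z₂-z₁)²]
  = √[(-8)² + 14² + 13²]
  = √[64 + 196 + 169]
  = √429
  ≈ 20.71

20.71


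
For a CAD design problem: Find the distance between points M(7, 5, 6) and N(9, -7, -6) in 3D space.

d = √[(x₂-x₁)² + (y₂-y₁)² + (z₂-z₁)²]
  = √[2² + (-12)² + (-12)²]
  = √[4 + 144 + 144]
  = √292
  ≈ 17.09

17.09


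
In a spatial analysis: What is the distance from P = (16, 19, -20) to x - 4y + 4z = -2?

distance = |a·x₀ + b·y₀ + c·z₀ - d| / √(a² + b² + c²)
  = |1·16 + (-4)·19 + 4·(-20) - (-2)| / √(1² + (-4)² + 4²)
  = |16 - 76 - 80 + 2| / √(1 + 16 + 16)
  = |-138| / √33
  = 138 / 5.745
  ≈ 24.02

24.02


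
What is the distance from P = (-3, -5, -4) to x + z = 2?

distance = |a·x₀ + b·y₀ + c·z₀ - d| / √(a² + b² + c²)
  = |1·(-3) + 0·(-5) + 1·(-4) - 2| / √(1² + 0² + 1²)
  = |-3 + 0 - 4 - 2| / √(1 + 0 + 1)
  = |-9| / √2
  = 9 / 1.414
  ≈ 6.364

6.364


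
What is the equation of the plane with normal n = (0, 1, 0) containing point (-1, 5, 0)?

The plane through P with normal n = (a, b, c) satisfies n·(r - P) = 0,
i.e. ax + by + cz = a·x₀ + b·y₀ + c·z₀.
d = 0·(-1) + 1·5 + 0·0
  = 0 + 5 + 0
  = 5
Equation: y = 5

y = 5


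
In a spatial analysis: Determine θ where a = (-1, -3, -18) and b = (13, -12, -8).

a·b = (-1)·13 + (-3)·(-12) + (-18)·(-8) = -13 + 36 + 144 = 167
|a| = √((-1)² + (-3)² + (-18)²) = √334 ≈ 18.28
|b| = √(13² + (-12)² + (-8)²) = √377 ≈ 19.42
cos θ = (a·b)/(|a||b|) = 167/(18.28·19.42) ≈ 0.4706
θ = arccos(0.4706) ≈ 61.93°

61.93°


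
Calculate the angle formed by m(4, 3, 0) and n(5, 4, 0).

m·n = 4·5 + 3·4 + 0·0 = 20 + 12 + 0 = 32
|m| = √(4² + 3² + 0²) = √25 ≈ 5
|n| = √(5² + 4² + 0²) = √41 ≈ 6.403
cos θ = (m·n)/(|m||n|) = 32/(5·6.403) ≈ 0.9995
θ = arccos(0.9995) ≈ 1.79°

1.79°


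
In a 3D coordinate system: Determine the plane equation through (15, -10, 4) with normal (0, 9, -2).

The plane through P with normal n = (a, b, c) satisfies n·(r - P) = 0,
i.e. ax + by + cz = a·x₀ + b·y₀ + c·z₀.
d = 0·15 + 9·(-10) + (-2)·4
  = 0 - 90 - 8
  = -98
Equation: 9y - 2z = -98

9y - 2z = -98


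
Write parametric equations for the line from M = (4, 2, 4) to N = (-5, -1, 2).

Direction vector d = N - M = (-5 - 4, -1 - 2, 2 - 4) = (-9, -3, -2)
Parametric form r = M + t·d:
x = 4 - 9t, y = 2 - 3t, z = 4 - 2t

x = 4 - 9t, y = 2 - 3t, z = 4 - 2t


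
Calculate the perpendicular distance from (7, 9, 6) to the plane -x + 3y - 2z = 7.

distance = |a·x₀ + b·y₀ + c·z₀ - d| / √(a² + b² + c²)
  = |(-1)·7 + 3·9 + (-2)·6 - 7| / √((-1)² + 3² + (-2)²)
  = |-7 + 27 - 12 - 7| / √(1 + 9 + 4)
  = |1| / √14
  = 1 / 3.742
  ≈ 0.2673

0.2673


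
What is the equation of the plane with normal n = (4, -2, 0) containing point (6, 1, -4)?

The plane through P with normal n = (a, b, c) satisfies n·(r - P) = 0,
i.e. ax + by + cz = a·x₀ + b·y₀ + c·z₀.
d = 4·6 + (-2)·1 + 0·(-4)
  = 24 - 2 + 0
  = 22
Equation: 4x - 2y = 22

4x - 2y = 22


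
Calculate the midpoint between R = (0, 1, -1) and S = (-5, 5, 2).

M = ((x₁+x₂)/2, (y₁+y₂)/2, (z₁+z₂)/2)
  = ((0 - 5)/2, (1 + 5)/2, (-1 + 2)/2)
  = (-5/2, 6/2, 1/2)
  = (-2.5, 3, 0.5)

(-2.5, 3, 0.5)


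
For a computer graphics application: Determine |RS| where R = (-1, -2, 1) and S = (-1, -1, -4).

d = √[(x₂-x₁)² + (y₂-y₁)² + (z₂-z₁)²]
  = √[0² + 1² + (-5)²]
  = √[0 + 1 + 25]
  = √26
  ≈ 5.099

5.099


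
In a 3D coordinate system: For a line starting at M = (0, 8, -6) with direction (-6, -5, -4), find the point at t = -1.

P(t) = M + t·d
  = (0 + (-6)·(-1), 8 + (-5)·(-1), -6 + (-4)·(-1))
  = (0 + 6, 8 + 5, -6 + 4)
  = (6, 13, -2)

(6, 13, -2)


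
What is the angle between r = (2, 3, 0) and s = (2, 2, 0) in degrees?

r·s = 2·2 + 3·2 + 0·0 = 4 + 6 + 0 = 10
|r| = √(2² + 3² + 0²) = √13 ≈ 3.606
|s| = √(2² + 2² + 0²) = √8 ≈ 2.828
cos θ = (r·s)/(|r||s|) = 10/(3.606·2.828) ≈ 0.9806
θ = arccos(0.9806) ≈ 11.31°

11.31°


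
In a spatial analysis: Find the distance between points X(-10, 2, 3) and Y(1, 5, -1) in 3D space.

d = √[(x₂-x₁)² + (y₂-y₁)² + (z₂-z₁)²]
  = √[11² + 3² + (-4)²]
  = √[121 + 9 + 16]
  = √146
  ≈ 12.08

12.08


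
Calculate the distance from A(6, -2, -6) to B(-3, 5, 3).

d = √[(x₂-x₁)² + (y₂-y₁)² + (z₂-z₁)²]
  = √[(-9)² + 7² + 9²]
  = √[81 + 49 + 81]
  = √211
  ≈ 14.53

14.53


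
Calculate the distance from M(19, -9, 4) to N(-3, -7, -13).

d = √[(x₂-x₁)² + (y₂-y₁)² + (z₂-z₁)²]
  = √[(-22)² + 2² + (-17)²]
  = √[484 + 4 + 289]
  = √777
  ≈ 27.87

27.87


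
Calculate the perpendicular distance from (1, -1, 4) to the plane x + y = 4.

distance = |a·x₀ + b·y₀ + c·z₀ - d| / √(a² + b² + c²)
  = |1·1 + 1·(-1) + 0·4 - 4| / √(1² + 1² + 0²)
  = |1 - 1 + 0 - 4| / √(1 + 1 + 0)
  = |-4| / √2
  = 4 / 1.414
  ≈ 2.828

2.828


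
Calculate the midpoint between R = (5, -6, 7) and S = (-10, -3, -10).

M = ((x₁+x₂)/2, (y₁+y₂)/2, (z₁+z₂)/2)
  = ((5 - 10)/2, (-6 - 3)/2, (7 - 10)/2)
  = (-5/2, -9/2, -3/2)
  = (-2.5, -4.5, -1.5)

(-2.5, -4.5, -1.5)


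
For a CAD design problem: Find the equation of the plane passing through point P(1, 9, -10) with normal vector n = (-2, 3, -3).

The plane through P with normal n = (a, b, c) satisfies n·(r - P) = 0,
i.e. ax + by + cz = a·x₀ + b·y₀ + c·z₀.
d = (-2)·1 + 3·9 + (-3)·(-10)
  = -2 + 27 + 30
  = 55
Equation: -2x + 3y - 3z = 55

-2x + 3y - 3z = 55


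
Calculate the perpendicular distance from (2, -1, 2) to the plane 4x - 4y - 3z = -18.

distance = |a·x₀ + b·y₀ + c·z₀ - d| / √(a² + b² + c²)
  = |4·2 + (-4)·(-1) + (-3)·2 - (-18)| / √(4² + (-4)² + (-3)²)
  = |8 + 4 - 6 + 18| / √(16 + 16 + 9)
  = |24| / √41
  = 24 / 6.403
  ≈ 3.748

3.748


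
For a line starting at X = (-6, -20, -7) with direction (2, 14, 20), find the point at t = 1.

P(t) = X + t·d
  = (-6 + 2·1, -20 + 14·1, -7 + 20·1)
  = (-6 + 2, -20 + 14, -7 + 20)
  = (-4, -6, 13)

(-4, -6, 13)


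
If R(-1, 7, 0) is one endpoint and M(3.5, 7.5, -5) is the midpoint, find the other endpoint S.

S = 2M - R
  = (2·3.5 - (-1), 2·7.5 - 7, 2·(-5) - 0)
  = (7 + 1, 15 - 7, -10 + 0)
  = (8, 8, -10)

(8, 8, -10)


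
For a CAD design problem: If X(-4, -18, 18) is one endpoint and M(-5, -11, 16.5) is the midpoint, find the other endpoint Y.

Y = 2M - X
  = (2·(-5) - (-4), 2·(-11) - (-18), 2·16.5 - 18)
  = (-10 + 4, -22 + 18, 33 - 18)
  = (-6, -4, 15)

(-6, -4, 15)


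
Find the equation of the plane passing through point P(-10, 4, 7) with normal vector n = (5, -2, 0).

The plane through P with normal n = (a, b, c) satisfies n·(r - P) = 0,
i.e. ax + by + cz = a·x₀ + b·y₀ + c·z₀.
d = 5·(-10) + (-2)·4 + 0·7
  = -50 - 8 + 0
  = -58
Equation: 5x - 2y = -58

5x - 2y = -58


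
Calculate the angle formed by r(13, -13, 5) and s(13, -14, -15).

r·s = 13·13 + (-13)·(-14) + 5·(-15) = 169 + 182 - 75 = 276
|r| = √(13² + (-13)² + 5²) = √363 ≈ 19.05
|s| = √(13² + (-14)² + (-15)²) = √590 ≈ 24.29
cos θ = (r·s)/(|r||s|) = 276/(19.05·24.29) ≈ 0.5964
θ = arccos(0.5964) ≈ 53.39°

53.39°


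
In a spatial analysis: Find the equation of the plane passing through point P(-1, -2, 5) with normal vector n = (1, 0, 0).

The plane through P with normal n = (a, b, c) satisfies n·(r - P) = 0,
i.e. ax + by + cz = a·x₀ + b·y₀ + c·z₀.
d = 1·(-1) + 0·(-2) + 0·5
  = -1 + 0 + 0
  = -1
Equation: x = -1

x = -1


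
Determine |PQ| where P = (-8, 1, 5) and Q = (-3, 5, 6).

d = √[(x₂-x₁)² + (y₂-y₁)² + (z₂-z₁)²]
  = √[5² + 4² + 1²]
  = √[25 + 16 + 1]
  = √42
  ≈ 6.481

6.481


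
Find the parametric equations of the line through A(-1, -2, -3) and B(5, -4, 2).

Direction vector d = B - A = (5 + 1, -4 + 2, 2 + 3) = (6, -2, 5)
Parametric form r = A + t·d:
x = -1 + 6t, y = -2 - 2t, z = -3 + 5t

x = -1 + 6t, y = -2 - 2t, z = -3 + 5t


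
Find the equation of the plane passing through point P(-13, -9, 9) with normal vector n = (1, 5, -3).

The plane through P with normal n = (a, b, c) satisfies n·(r - P) = 0,
i.e. ax + by + cz = a·x₀ + b·y₀ + c·z₀.
d = 1·(-13) + 5·(-9) + (-3)·9
  = -13 - 45 - 27
  = -85
Equation: x + 5y - 3z = -85

x + 5y - 3z = -85


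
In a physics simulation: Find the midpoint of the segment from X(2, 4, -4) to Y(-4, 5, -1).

M = ((x₁+x₂)/2, (y₁+y₂)/2, (z₁+z₂)/2)
  = ((2 - 4)/2, (4 + 5)/2, (-4 - 1)/2)
  = (-2/2, 9/2, -5/2)
  = (-1, 4.5, -2.5)

(-1, 4.5, -2.5)


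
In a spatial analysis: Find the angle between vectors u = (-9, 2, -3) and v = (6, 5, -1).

u·v = (-9)·6 + 2·5 + (-3)·(-1) = -54 + 10 + 3 = -41
|u| = √((-9)² + 2² + (-3)²) = √94 ≈ 9.695
|v| = √(6² + 5² + (-1)²) = √62 ≈ 7.874
cos θ = (u·v)/(|u||v|) = -41/(9.695·7.874) ≈ -0.5371
θ = arccos(-0.5371) ≈ 122.5°

122.5°


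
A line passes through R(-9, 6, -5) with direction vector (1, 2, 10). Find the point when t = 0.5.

P(t) = R + t·d
  = (-9 + 1·0.5, 6 + 2·0.5, -5 + 10·0.5)
  = (-9 + 0.5, 6 + 1, -5 + 5)
  = (-8.5, 7, 0)

(-8.5, 7, 0)


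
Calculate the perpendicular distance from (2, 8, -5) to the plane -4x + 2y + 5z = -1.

distance = |a·x₀ + b·y₀ + c·z₀ - d| / √(a² + b² + c²)
  = |(-4)·2 + 2·8 + 5·(-5) - (-1)| / √((-4)² + 2² + 5²)
  = |-8 + 16 - 25 + 1| / √(16 + 4 + 25)
  = |-16| / √45
  = 16 / 6.708
  ≈ 2.385

2.385


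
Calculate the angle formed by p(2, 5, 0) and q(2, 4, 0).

p·q = 2·2 + 5·4 + 0·0 = 4 + 20 + 0 = 24
|p| = √(2² + 5² + 0²) = √29 ≈ 5.385
|q| = √(2² + 4² + 0²) = √20 ≈ 4.472
cos θ = (p·q)/(|p||q|) = 24/(5.385·4.472) ≈ 0.9965
θ = arccos(0.9965) ≈ 4.764°

4.764°


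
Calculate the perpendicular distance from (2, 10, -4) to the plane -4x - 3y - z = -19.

distance = |a·x₀ + b·y₀ + c·z₀ - d| / √(a² + b² + c²)
  = |(-4)·2 + (-3)·10 + (-1)·(-4) - (-19)| / √((-4)² + (-3)² + (-1)²)
  = |-8 - 30 + 4 + 19| / √(16 + 9 + 1)
  = |-15| / √26
  = 15 / 5.099
  ≈ 2.942

2.942


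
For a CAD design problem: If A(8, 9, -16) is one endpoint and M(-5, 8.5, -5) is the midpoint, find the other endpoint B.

B = 2M - A
  = (2·(-5) - 8, 2·8.5 - 9, 2·(-5) - (-16))
  = (-10 - 8, 17 - 9, -10 + 16)
  = (-18, 8, 6)

(-18, 8, 6)


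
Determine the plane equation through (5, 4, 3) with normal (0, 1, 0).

The plane through P with normal n = (a, b, c) satisfies n·(r - P) = 0,
i.e. ax + by + cz = a·x₀ + b·y₀ + c·z₀.
d = 0·5 + 1·4 + 0·3
  = 0 + 4 + 0
  = 4
Equation: y = 4

y = 4


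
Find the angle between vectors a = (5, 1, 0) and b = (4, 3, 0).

a·b = 5·4 + 1·3 + 0·0 = 20 + 3 + 0 = 23
|a| = √(5² + 1² + 0²) = √26 ≈ 5.099
|b| = √(4² + 3² + 0²) = √25 ≈ 5
cos θ = (a·b)/(|a||b|) = 23/(5.099·5) ≈ 0.9021
θ = arccos(0.9021) ≈ 25.56°

25.56°


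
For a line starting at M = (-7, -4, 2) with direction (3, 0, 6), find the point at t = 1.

P(t) = M + t·d
  = (-7 + 3·1, -4 + 0·1, 2 + 6·1)
  = (-7 + 3, -4 + 0, 2 + 6)
  = (-4, -4, 8)

(-4, -4, 8)


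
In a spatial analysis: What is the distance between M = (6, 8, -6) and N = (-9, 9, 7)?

d = √[(x₂-x₁)² + (y₂-y₁)² + (z₂-z₁)²]
  = √[(-15)² + 1² + 13²]
  = √[225 + 1 + 169]
  = √395
  ≈ 19.87

19.87


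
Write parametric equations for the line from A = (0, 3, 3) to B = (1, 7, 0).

Direction vector d = B - A = (1 + 0, 7 - 3, 0 - 3) = (1, 4, -3)
Parametric form r = A + t·d:
x = 0 + t, y = 3 + 4t, z = 3 - 3t

x = 0 + t, y = 3 + 4t, z = 3 - 3t


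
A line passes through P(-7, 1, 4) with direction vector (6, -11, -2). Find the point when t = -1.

P(t) = P + t·d
  = (-7 + 6·(-1), 1 + (-11)·(-1), 4 + (-2)·(-1))
  = (-7 - 6, 1 + 11, 4 + 2)
  = (-13, 12, 6)

(-13, 12, 6)


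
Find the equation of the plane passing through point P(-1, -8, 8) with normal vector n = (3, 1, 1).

The plane through P with normal n = (a, b, c) satisfies n·(r - P) = 0,
i.e. ax + by + cz = a·x₀ + b·y₀ + c·z₀.
d = 3·(-1) + 1·(-8) + 1·8
  = -3 - 8 + 8
  = -3
Equation: 3x + y + z = -3

3x + y + z = -3


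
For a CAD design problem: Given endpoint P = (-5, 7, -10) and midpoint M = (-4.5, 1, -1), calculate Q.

Q = 2M - P
  = (2·(-4.5) - (-5), 2·1 - 7, 2·(-1) - (-10))
  = (-9 + 5, 2 - 7, -2 + 10)
  = (-4, -5, 8)

(-4, -5, 8)


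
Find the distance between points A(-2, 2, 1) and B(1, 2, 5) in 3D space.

d = √[(x₂-x₁)² + (y₂-y₁)² + (z₂-z₁)²]
  = √[3² + 0² + 4²]
  = √[9 + 0 + 16]
  = √25
  ≈ 5

5


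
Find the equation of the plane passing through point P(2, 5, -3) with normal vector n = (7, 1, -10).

The plane through P with normal n = (a, b, c) satisfies n·(r - P) = 0,
i.e. ax + by + cz = a·x₀ + b·y₀ + c·z₀.
d = 7·2 + 1·5 + (-10)·(-3)
  = 14 + 5 + 30
  = 49
Equation: 7x + y - 10z = 49

7x + y - 10z = 49


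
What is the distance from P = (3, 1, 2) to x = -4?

distance = |a·x₀ + b·y₀ + c·z₀ - d| / √(a² + b² + c²)
  = |1·3 + 0·1 + 0·2 - (-4)| / √(1² + 0² + 0²)
  = |3 + 0 + 0 + 4| / √(1 + 0 + 0)
  = |7| / √1
  = 7 / 1
  ≈ 7

7


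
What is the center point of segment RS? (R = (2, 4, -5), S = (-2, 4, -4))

M = ((x₁+x₂)/2, (y₁+y₂)/2, (z₁+z₂)/2)
  = ((2 - 2)/2, (4 + 4)/2, (-5 - 4)/2)
  = (0/2, 8/2, -9/2)
  = (0, 4, -4.5)

(0, 4, -4.5)


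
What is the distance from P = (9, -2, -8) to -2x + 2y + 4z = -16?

distance = |a·x₀ + b·y₀ + c·z₀ - d| / √(a² + b² + c²)
  = |(-2)·9 + 2·(-2) + 4·(-8) - (-16)| / √((-2)² + 2² + 4²)
  = |-18 - 4 - 32 + 16| / √(4 + 4 + 16)
  = |-38| / √24
  = 38 / 4.899
  ≈ 7.757

7.757


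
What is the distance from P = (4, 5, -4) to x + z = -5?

distance = |a·x₀ + b·y₀ + c·z₀ - d| / √(a² + b² + c²)
  = |1·4 + 0·5 + 1·(-4) - (-5)| / √(1² + 0² + 1²)
  = |4 + 0 - 4 + 5| / √(1 + 0 + 1)
  = |5| / √2
  = 5 / 1.414
  ≈ 3.536

3.536


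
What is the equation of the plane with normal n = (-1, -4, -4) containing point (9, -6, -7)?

The plane through P with normal n = (a, b, c) satisfies n·(r - P) = 0,
i.e. ax + by + cz = a·x₀ + b·y₀ + c·z₀.
d = (-1)·9 + (-4)·(-6) + (-4)·(-7)
  = -9 + 24 + 28
  = 43
Equation: -x - 4y - 4z = 43

-x - 4y - 4z = 43


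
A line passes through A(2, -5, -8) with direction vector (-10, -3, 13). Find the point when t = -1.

P(t) = A + t·d
  = (2 + (-10)·(-1), -5 + (-3)·(-1), -8 + 13·(-1))
  = (2 + 10, -5 + 3, -8 - 13)
  = (12, -2, -21)

(12, -2, -21)


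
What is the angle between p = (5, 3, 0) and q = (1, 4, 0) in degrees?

p·q = 5·1 + 3·4 + 0·0 = 5 + 12 + 0 = 17
|p| = √(5² + 3² + 0²) = √34 ≈ 5.831
|q| = √(1² + 4² + 0²) = √17 ≈ 4.123
cos θ = (p·q)/(|p||q|) = 17/(5.831·4.123) ≈ 0.7071
θ = arccos(0.7071) ≈ 45°

45°


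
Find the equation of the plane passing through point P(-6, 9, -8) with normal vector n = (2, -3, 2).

The plane through P with normal n = (a, b, c) satisfies n·(r - P) = 0,
i.e. ax + by + cz = a·x₀ + b·y₀ + c·z₀.
d = 2·(-6) + (-3)·9 + 2·(-8)
  = -12 - 27 - 16
  = -55
Equation: 2x - 3y + 2z = -55

2x - 3y + 2z = -55


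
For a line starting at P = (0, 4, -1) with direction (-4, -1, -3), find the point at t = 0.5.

P(t) = P + t·d
  = (0 + (-4)·0.5, 4 + (-1)·0.5, -1 + (-3)·0.5)
  = (0 - 2, 4 - 0.5, -1 - 1.5)
  = (-2, 3.5, -2.5)

(-2, 3.5, -2.5)


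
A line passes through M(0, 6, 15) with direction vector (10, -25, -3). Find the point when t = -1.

P(t) = M + t·d
  = (0 + 10·(-1), 6 + (-25)·(-1), 15 + (-3)·(-1))
  = (0 - 10, 6 + 25, 15 + 3)
  = (-10, 31, 18)

(-10, 31, 18)


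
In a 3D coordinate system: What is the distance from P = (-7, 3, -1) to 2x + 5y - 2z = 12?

distance = |a·x₀ + b·y₀ + c·z₀ - d| / √(a² + b² + c²)
  = |2·(-7) + 5·3 + (-2)·(-1) - 12| / √(2² + 5² + (-2)²)
  = |-14 + 15 + 2 - 12| / √(4 + 25 + 4)
  = |-9| / √33
  = 9 / 5.745
  ≈ 1.567

1.567


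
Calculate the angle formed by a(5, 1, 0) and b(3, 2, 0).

a·b = 5·3 + 1·2 + 0·0 = 15 + 2 + 0 = 17
|a| = √(5² + 1² + 0²) = √26 ≈ 5.099
|b| = √(3² + 2² + 0²) = √13 ≈ 3.606
cos θ = (a·b)/(|a||b|) = 17/(5.099·3.606) ≈ 0.9247
θ = arccos(0.9247) ≈ 22.38°

22.38°


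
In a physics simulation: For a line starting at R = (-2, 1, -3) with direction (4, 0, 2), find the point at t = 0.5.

P(t) = R + t·d
  = (-2 + 4·0.5, 1 + 0·0.5, -3 + 2·0.5)
  = (-2 + 2, 1 + 0, -3 + 1)
  = (0, 1, -2)

(0, 1, -2)


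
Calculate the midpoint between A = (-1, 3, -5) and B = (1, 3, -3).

M = ((x₁+x₂)/2, (y₁+y₂)/2, (z₁+z₂)/2)
  = ((-1 + 1)/2, (3 + 3)/2, (-5 - 3)/2)
  = (0/2, 6/2, -8/2)
  = (0, 3, -4)

(0, 3, -4)


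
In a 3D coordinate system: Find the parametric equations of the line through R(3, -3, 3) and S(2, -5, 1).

Direction vector d = S - R = (2 - 3, -5 + 3, 1 - 3) = (-1, -2, -2)
Parametric form r = R + t·d:
x = 3 - t, y = -3 - 2t, z = 3 - 2t

x = 3 - t, y = -3 - 2t, z = 3 - 2t


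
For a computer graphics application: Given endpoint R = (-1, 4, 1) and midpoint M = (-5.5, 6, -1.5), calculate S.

S = 2M - R
  = (2·(-5.5) - (-1), 2·6 - 4, 2·(-1.5) - 1)
  = (-11 + 1, 12 - 4, -3 - 1)
  = (-10, 8, -4)

(-10, 8, -4)


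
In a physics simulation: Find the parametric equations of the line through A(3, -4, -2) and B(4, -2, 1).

Direction vector d = B - A = (4 - 3, -2 + 4, 1 + 2) = (1, 2, 3)
Parametric form r = A + t·d:
x = 3 + t, y = -4 + 2t, z = -2 + 3t

x = 3 + t, y = -4 + 2t, z = -2 + 3t


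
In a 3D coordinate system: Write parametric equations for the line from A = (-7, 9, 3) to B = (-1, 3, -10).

Direction vector d = B - A = (-1 + 7, 3 - 9, -10 - 3) = (6, -6, -13)
Parametric form r = A + t·d:
x = -7 + 6t, y = 9 - 6t, z = 3 - 13t

x = -7 + 6t, y = 9 - 6t, z = 3 - 13t


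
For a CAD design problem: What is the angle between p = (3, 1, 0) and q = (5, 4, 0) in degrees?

p·q = 3·5 + 1·4 + 0·0 = 15 + 4 + 0 = 19
|p| = √(3² + 1² + 0²) = √10 ≈ 3.162
|q| = √(5² + 4² + 0²) = √41 ≈ 6.403
cos θ = (p·q)/(|p||q|) = 19/(3.162·6.403) ≈ 0.9383
θ = arccos(0.9383) ≈ 20.22°

20.22°


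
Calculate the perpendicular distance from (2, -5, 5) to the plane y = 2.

distance = |a·x₀ + b·y₀ + c·z₀ - d| / √(a² + b² + c²)
  = |0·2 + 1·(-5) + 0·5 - 2| / √(0² + 1² + 0²)
  = |0 - 5 + 0 - 2| / √(0 + 1 + 0)
  = |-7| / √1
  = 7 / 1
  ≈ 7

7


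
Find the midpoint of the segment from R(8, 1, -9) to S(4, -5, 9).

M = ((x₁+x₂)/2, (y₁+y₂)/2, (z₁+z₂)/2)
  = ((8 + 4)/2, (1 - 5)/2, (-9 + 9)/2)
  = (12/2, -4/2, 0/2)
  = (6, -2, 0)

(6, -2, 0)


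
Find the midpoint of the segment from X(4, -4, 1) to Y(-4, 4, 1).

M = ((x₁+x₂)/2, (y₁+y₂)/2, (z₁+z₂)/2)
  = ((4 - 4)/2, (-4 + 4)/2, (1 + 1)/2)
  = (0/2, 0/2, 2/2)
  = (0, 0, 1)

(0, 0, 1)


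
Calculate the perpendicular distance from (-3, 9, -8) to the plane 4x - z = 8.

distance = |a·x₀ + b·y₀ + c·z₀ - d| / √(a² + b² + c²)
  = |4·(-3) + 0·9 + (-1)·(-8) - 8| / √(4² + 0² + (-1)²)
  = |-12 + 0 + 8 - 8| / √(16 + 0 + 1)
  = |-12| / √17
  = 12 / 4.123
  ≈ 2.91

2.91


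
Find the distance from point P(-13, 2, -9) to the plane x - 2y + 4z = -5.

distance = |a·x₀ + b·y₀ + c·z₀ - d| / √(a² + b² + c²)
  = |1·(-13) + (-2)·2 + 4·(-9) - (-5)| / √(1² + (-2)² + 4²)
  = |-13 - 4 - 36 + 5| / √(1 + 4 + 16)
  = |-48| / √21
  = 48 / 4.583
  ≈ 10.47

10.47


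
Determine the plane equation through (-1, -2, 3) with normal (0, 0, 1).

The plane through P with normal n = (a, b, c) satisfies n·(r - P) = 0,
i.e. ax + by + cz = a·x₀ + b·y₀ + c·z₀.
d = 0·(-1) + 0·(-2) + 1·3
  = 0 + 0 + 3
  = 3
Equation: z = 3

z = 3


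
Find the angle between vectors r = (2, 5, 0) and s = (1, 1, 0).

r·s = 2·1 + 5·1 + 0·0 = 2 + 5 + 0 = 7
|r| = √(2² + 5² + 0²) = √29 ≈ 5.385
|s| = √(1² + 1² + 0²) = √2 ≈ 1.414
cos θ = (r·s)/(|r||s|) = 7/(5.385·1.414) ≈ 0.9191
θ = arccos(0.9191) ≈ 23.2°

23.2°


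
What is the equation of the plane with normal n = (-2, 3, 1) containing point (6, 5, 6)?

The plane through P with normal n = (a, b, c) satisfies n·(r - P) = 0,
i.e. ax + by + cz = a·x₀ + b·y₀ + c·z₀.
d = (-2)·6 + 3·5 + 1·6
  = -12 + 15 + 6
  = 9
Equation: -2x + 3y + z = 9

-2x + 3y + z = 9


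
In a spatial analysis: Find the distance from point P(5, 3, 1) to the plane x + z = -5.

distance = |a·x₀ + b·y₀ + c·z₀ - d| / √(a² + b² + c²)
  = |1·5 + 0·3 + 1·1 - (-5)| / √(1² + 0² + 1²)
  = |5 + 0 + 1 + 5| / √(1 + 0 + 1)
  = |11| / √2
  = 11 / 1.414
  ≈ 7.778

7.778


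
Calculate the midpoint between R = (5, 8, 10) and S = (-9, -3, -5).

M = ((x₁+x₂)/2, (y₁+y₂)/2, (z₁+z₂)/2)
  = ((5 - 9)/2, (8 - 3)/2, (10 - 5)/2)
  = (-4/2, 5/2, 5/2)
  = (-2, 2.5, 2.5)

(-2, 2.5, 2.5)


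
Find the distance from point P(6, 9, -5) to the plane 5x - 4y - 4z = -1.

distance = |a·x₀ + b·y₀ + c·z₀ - d| / √(a² + b² + c²)
  = |5·6 + (-4)·9 + (-4)·(-5) - (-1)| / √(5² + (-4)² + (-4)²)
  = |30 - 36 + 20 + 1| / √(25 + 16 + 16)
  = |15| / √57
  = 15 / 7.55
  ≈ 1.987

1.987


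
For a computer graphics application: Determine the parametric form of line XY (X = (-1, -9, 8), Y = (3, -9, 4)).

Direction vector d = Y - X = (3 + 1, -9 + 9, 4 - 8) = (4, 0, -4)
Parametric form r = X + t·d:
x = -1 + 4t, y = -9, z = 8 - 4t

x = -1 + 4t, y = -9, z = 8 - 4t


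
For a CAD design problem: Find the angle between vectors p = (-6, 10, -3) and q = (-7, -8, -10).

p·q = (-6)·(-7) + 10·(-8) + (-3)·(-10) = 42 - 80 + 30 = -8
|p| = √((-6)² + 10² + (-3)²) = √145 ≈ 12.04
|q| = √((-7)² + (-8)² + (-10)²) = √213 ≈ 14.59
cos θ = (p·q)/(|p||q|) = -8/(12.04·14.59) ≈ -0.04552
θ = arccos(-0.04552) ≈ 92.61°

92.61°


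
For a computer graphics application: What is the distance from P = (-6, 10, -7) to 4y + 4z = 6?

distance = |a·x₀ + b·y₀ + c·z₀ - d| / √(a² + b² + c²)
  = |0·(-6) + 4·10 + 4·(-7) - 6| / √(0² + 4² + 4²)
  = |0 + 40 - 28 - 6| / √(0 + 16 + 16)
  = |6| / √32
  = 6 / 5.657
  ≈ 1.061

1.061


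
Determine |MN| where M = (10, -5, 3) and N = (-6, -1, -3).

d = √[(x₂-x₁)² + (y₂-y₁)² + (z₂-z₁)²]
  = √[(-16)² + 4² + (-6)²]
  = √[256 + 16 + 36]
  = √308
  ≈ 17.55

17.55


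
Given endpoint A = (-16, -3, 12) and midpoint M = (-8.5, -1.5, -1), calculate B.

B = 2M - A
  = (2·(-8.5) - (-16), 2·(-1.5) - (-3), 2·(-1) - 12)
  = (-17 + 16, -3 + 3, -2 - 12)
  = (-1, 0, -14)

(-1, 0, -14)


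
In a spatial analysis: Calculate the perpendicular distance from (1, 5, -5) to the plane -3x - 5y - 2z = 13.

distance = |a·x₀ + b·y₀ + c·z₀ - d| / √(a² + b² + c²)
  = |(-3)·1 + (-5)·5 + (-2)·(-5) - 13| / √((-3)² + (-5)² + (-2)²)
  = |-3 - 25 + 10 - 13| / √(9 + 25 + 4)
  = |-31| / √38
  = 31 / 6.164
  ≈ 5.029

5.029


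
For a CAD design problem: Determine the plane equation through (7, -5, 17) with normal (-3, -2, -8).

The plane through P with normal n = (a, b, c) satisfies n·(r - P) = 0,
i.e. ax + by + cz = a·x₀ + b·y₀ + c·z₀.
d = (-3)·7 + (-2)·(-5) + (-8)·17
  = -21 + 10 - 136
  = -147
Equation: -3x - 2y - 8z = -147

-3x - 2y - 8z = -147


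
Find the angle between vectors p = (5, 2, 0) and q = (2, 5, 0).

p·q = 5·2 + 2·5 + 0·0 = 10 + 10 + 0 = 20
|p| = √(5² + 2² + 0²) = √29 ≈ 5.385
|q| = √(2² + 5² + 0²) = √29 ≈ 5.385
cos θ = (p·q)/(|p||q|) = 20/(5.385·5.385) ≈ 0.6897
θ = arccos(0.6897) ≈ 46.4°

46.4°


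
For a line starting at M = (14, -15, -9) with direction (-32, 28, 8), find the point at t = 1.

P(t) = M + t·d
  = (14 + (-32)·1, -15 + 28·1, -9 + 8·1)
  = (14 - 32, -15 + 28, -9 + 8)
  = (-18, 13, -1)

(-18, 13, -1)


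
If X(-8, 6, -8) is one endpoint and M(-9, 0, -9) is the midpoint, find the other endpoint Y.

Y = 2M - X
  = (2·(-9) - (-8), 2·0 - 6, 2·(-9) - (-8))
  = (-18 + 8, 0 - 6, -18 + 8)
  = (-10, -6, -10)

(-10, -6, -10)


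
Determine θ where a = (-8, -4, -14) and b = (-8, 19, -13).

a·b = (-8)·(-8) + (-4)·19 + (-14)·(-13) = 64 - 76 + 182 = 170
|a| = √((-8)² + (-4)² + (-14)²) = √276 ≈ 16.61
|b| = √((-8)² + 19² + (-13)²) = √594 ≈ 24.37
cos θ = (a·b)/(|a||b|) = 170/(16.61·24.37) ≈ 0.4199
θ = arccos(0.4199) ≈ 65.17°

65.17°


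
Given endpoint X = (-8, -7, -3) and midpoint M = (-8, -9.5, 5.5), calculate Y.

Y = 2M - X
  = (2·(-8) - (-8), 2·(-9.5) - (-7), 2·5.5 - (-3))
  = (-16 + 8, -19 + 7, 11 + 3)
  = (-8, -12, 14)

(-8, -12, 14)


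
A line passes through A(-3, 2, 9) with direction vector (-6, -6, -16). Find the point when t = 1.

P(t) = A + t·d
  = (-3 + (-6)·1, 2 + (-6)·1, 9 + (-16)·1)
  = (-3 - 6, 2 - 6, 9 - 16)
  = (-9, -4, -7)

(-9, -4, -7)


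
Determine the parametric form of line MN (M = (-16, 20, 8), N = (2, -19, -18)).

Direction vector d = N - M = (2 + 16, -19 - 20, -18 - 8) = (18, -39, -26)
Parametric form r = M + t·d:
x = -16 + 18t, y = 20 - 39t, z = 8 - 26t

x = -16 + 18t, y = 20 - 39t, z = 8 - 26t


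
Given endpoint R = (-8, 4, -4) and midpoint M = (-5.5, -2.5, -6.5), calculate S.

S = 2M - R
  = (2·(-5.5) - (-8), 2·(-2.5) - 4, 2·(-6.5) - (-4))
  = (-11 + 8, -5 - 4, -13 + 4)
  = (-3, -9, -9)

(-3, -9, -9)


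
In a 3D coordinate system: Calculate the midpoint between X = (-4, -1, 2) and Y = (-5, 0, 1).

M = ((x₁+x₂)/2, (y₁+y₂)/2, (z₁+z₂)/2)
  = ((-4 - 5)/2, (-1 + 0)/2, (2 + 1)/2)
  = (-9/2, -1/2, 3/2)
  = (-4.5, -0.5, 1.5)

(-4.5, -0.5, 1.5)


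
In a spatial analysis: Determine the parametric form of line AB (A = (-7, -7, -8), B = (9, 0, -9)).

Direction vector d = B - A = (9 + 7, 0 + 7, -9 + 8) = (16, 7, -1)
Parametric form r = A + t·d:
x = -7 + 16t, y = -7 + 7t, z = -8 - t

x = -7 + 16t, y = -7 + 7t, z = -8 - t


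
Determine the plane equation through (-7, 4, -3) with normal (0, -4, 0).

The plane through P with normal n = (a, b, c) satisfies n·(r - P) = 0,
i.e. ax + by + cz = a·x₀ + b·y₀ + c·z₀.
d = 0·(-7) + (-4)·4 + 0·(-3)
  = 0 - 16 + 0
  = -16
Equation: -4y = -16

-4y = -16


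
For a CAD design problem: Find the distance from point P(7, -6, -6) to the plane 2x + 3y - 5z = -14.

distance = |a·x₀ + b·y₀ + c·z₀ - d| / √(a² + b² + c²)
  = |2·7 + 3·(-6) + (-5)·(-6) - (-14)| / √(2² + 3² + (-5)²)
  = |14 - 18 + 30 + 14| / √(4 + 9 + 25)
  = |40| / √38
  = 40 / 6.164
  ≈ 6.489

6.489


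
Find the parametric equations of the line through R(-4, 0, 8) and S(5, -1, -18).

Direction vector d = S - R = (5 + 4, -1 + 0, -18 - 8) = (9, -1, -26)
Parametric form r = R + t·d:
x = -4 + 9t, y = 0 - t, z = 8 - 26t

x = -4 + 9t, y = 0 - t, z = 8 - 26t


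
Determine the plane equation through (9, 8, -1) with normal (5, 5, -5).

The plane through P with normal n = (a, b, c) satisfies n·(r - P) = 0,
i.e. ax + by + cz = a·x₀ + b·y₀ + c·z₀.
d = 5·9 + 5·8 + (-5)·(-1)
  = 45 + 40 + 5
  = 90
Equation: 5x + 5y - 5z = 90

5x + 5y - 5z = 90


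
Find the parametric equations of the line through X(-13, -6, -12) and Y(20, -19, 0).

Direction vector d = Y - X = (20 + 13, -19 + 6, 0 + 12) = (33, -13, 12)
Parametric form r = X + t·d:
x = -13 + 33t, y = -6 - 13t, z = -12 + 12t

x = -13 + 33t, y = -6 - 13t, z = -12 + 12t


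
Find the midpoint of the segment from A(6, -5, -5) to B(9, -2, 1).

M = ((x₁+x₂)/2, (y₁+y₂)/2, (z₁+z₂)/2)
  = ((6 + 9)/2, (-5 - 2)/2, (-5 + 1)/2)
  = (15/2, -7/2, -4/2)
  = (7.5, -3.5, -2)

(7.5, -3.5, -2)


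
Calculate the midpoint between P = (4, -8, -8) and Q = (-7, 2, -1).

M = ((x₁+x₂)/2, (y₁+y₂)/2, (z₁+z₂)/2)
  = ((4 - 7)/2, (-8 + 2)/2, (-8 - 1)/2)
  = (-3/2, -6/2, -9/2)
  = (-1.5, -3, -4.5)

(-1.5, -3, -4.5)


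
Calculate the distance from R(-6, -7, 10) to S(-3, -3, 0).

d = √[(x₂-x₁)² + (y₂-y₁)² + (z₂-z₁)²]
  = √[3² + 4² + (-10)²]
  = √[9 + 16 + 100]
  = √125
  ≈ 11.18

11.18


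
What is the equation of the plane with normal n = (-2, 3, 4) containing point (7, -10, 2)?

The plane through P with normal n = (a, b, c) satisfies n·(r - P) = 0,
i.e. ax + by + cz = a·x₀ + b·y₀ + c·z₀.
d = (-2)·7 + 3·(-10) + 4·2
  = -14 - 30 + 8
  = -36
Equation: -2x + 3y + 4z = -36

-2x + 3y + 4z = -36


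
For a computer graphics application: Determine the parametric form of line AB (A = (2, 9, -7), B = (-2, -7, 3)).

Direction vector d = B - A = (-2 - 2, -7 - 9, 3 + 7) = (-4, -16, 10)
Parametric form r = A + t·d:
x = 2 - 4t, y = 9 - 16t, z = -7 + 10t

x = 2 - 4t, y = 9 - 16t, z = -7 + 10t


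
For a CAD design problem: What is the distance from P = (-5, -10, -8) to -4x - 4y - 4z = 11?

distance = |a·x₀ + b·y₀ + c·z₀ - d| / √(a² + b² + c²)
  = |(-4)·(-5) + (-4)·(-10) + (-4)·(-8) - 11| / √((-4)² + (-4)² + (-4)²)
  = |20 + 40 + 32 - 11| / √(16 + 16 + 16)
  = |81| / √48
  = 81 / 6.928
  ≈ 11.69

11.69


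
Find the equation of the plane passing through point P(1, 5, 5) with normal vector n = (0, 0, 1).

The plane through P with normal n = (a, b, c) satisfies n·(r - P) = 0,
i.e. ax + by + cz = a·x₀ + b·y₀ + c·z₀.
d = 0·1 + 0·5 + 1·5
  = 0 + 0 + 5
  = 5
Equation: z = 5

z = 5


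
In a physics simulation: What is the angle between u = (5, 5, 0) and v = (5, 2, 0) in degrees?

u·v = 5·5 + 5·2 + 0·0 = 25 + 10 + 0 = 35
|u| = √(5² + 5² + 0²) = √50 ≈ 7.071
|v| = √(5² + 2² + 0²) = √29 ≈ 5.385
cos θ = (u·v)/(|u||v|) = 35/(7.071·5.385) ≈ 0.9191
θ = arccos(0.9191) ≈ 23.2°

23.2°


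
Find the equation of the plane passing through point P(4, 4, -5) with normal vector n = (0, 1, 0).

The plane through P with normal n = (a, b, c) satisfies n·(r - P) = 0,
i.e. ax + by + cz = a·x₀ + b·y₀ + c·z₀.
d = 0·4 + 1·4 + 0·(-5)
  = 0 + 4 + 0
  = 4
Equation: y = 4

y = 4


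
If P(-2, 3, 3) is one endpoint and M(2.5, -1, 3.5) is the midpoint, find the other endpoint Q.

Q = 2M - P
  = (2·2.5 - (-2), 2·(-1) - 3, 2·3.5 - 3)
  = (5 + 2, -2 - 3, 7 - 3)
  = (7, -5, 4)

(7, -5, 4)


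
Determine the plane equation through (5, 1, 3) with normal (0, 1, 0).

The plane through P with normal n = (a, b, c) satisfies n·(r - P) = 0,
i.e. ax + by + cz = a·x₀ + b·y₀ + c·z₀.
d = 0·5 + 1·1 + 0·3
  = 0 + 1 + 0
  = 1
Equation: y = 1

y = 1


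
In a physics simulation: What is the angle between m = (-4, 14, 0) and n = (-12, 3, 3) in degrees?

m·n = (-4)·(-12) + 14·3 + 0·3 = 48 + 42 + 0 = 90
|m| = √((-4)² + 14² + 0²) = √212 ≈ 14.56
|n| = √((-12)² + 3² + 3²) = √162 ≈ 12.73
cos θ = (m·n)/(|m||n|) = 90/(14.56·12.73) ≈ 0.4856
θ = arccos(0.4856) ≈ 60.95°

60.95°


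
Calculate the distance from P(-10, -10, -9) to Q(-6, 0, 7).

d = √[(x₂-x₁)² + (y₂-y₁)² + (z₂-z₁)²]
  = √[4² + 10² + 16²]
  = √[16 + 100 + 256]
  = √372
  ≈ 19.29

19.29


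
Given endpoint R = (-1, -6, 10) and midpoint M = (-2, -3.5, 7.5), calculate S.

S = 2M - R
  = (2·(-2) - (-1), 2·(-3.5) - (-6), 2·7.5 - 10)
  = (-4 + 1, -7 + 6, 15 - 10)
  = (-3, -1, 5)

(-3, -1, 5)


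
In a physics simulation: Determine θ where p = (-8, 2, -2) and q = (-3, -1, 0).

p·q = (-8)·(-3) + 2·(-1) + (-2)·0 = 24 - 2 + 0 = 22
|p| = √((-8)² + 2² + (-2)²) = √72 ≈ 8.485
|q| = √((-3)² + (-1)² + 0²) = √10 ≈ 3.162
cos θ = (p·q)/(|p||q|) = 22/(8.485·3.162) ≈ 0.8199
θ = arccos(0.8199) ≈ 34.93°

34.93°


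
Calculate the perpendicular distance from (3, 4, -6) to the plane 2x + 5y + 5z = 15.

distance = |a·x₀ + b·y₀ + c·z₀ - d| / √(a² + b² + c²)
  = |2·3 + 5·4 + 5·(-6) - 15| / √(2² + 5² + 5²)
  = |6 + 20 - 30 - 15| / √(4 + 25 + 25)
  = |-19| / √54
  = 19 / 7.348
  ≈ 2.586

2.586


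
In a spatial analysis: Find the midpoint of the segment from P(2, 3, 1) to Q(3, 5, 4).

M = ((x₁+x₂)/2, (y₁+y₂)/2, (z₁+z₂)/2)
  = ((2 + 3)/2, (3 + 5)/2, (1 + 4)/2)
  = (5/2, 8/2, 5/2)
  = (2.5, 4, 2.5)

(2.5, 4, 2.5)
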